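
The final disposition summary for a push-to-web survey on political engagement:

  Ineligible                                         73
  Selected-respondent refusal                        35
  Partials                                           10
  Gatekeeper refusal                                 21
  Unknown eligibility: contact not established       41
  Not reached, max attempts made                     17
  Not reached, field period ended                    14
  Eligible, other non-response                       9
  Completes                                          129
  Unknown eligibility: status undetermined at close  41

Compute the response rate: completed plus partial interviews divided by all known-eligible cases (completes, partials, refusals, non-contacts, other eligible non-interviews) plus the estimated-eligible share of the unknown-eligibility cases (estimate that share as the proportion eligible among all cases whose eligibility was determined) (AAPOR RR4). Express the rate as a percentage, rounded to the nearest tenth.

46.7%

Declined to participate = 21 + 35 = 56
No answer / not reached = 14 + 17 = 31
Undetermined eligibility = 41 + 41 = 82
Numerator: 129 + 10 = 139
Known eligible: 129 + 10 + 56 + 31 + 9 = 235
e = 235 / (235 + 73) = 235 / 308 = 0.7630
Eligible share of unknowns: 0.7630 × 82 = 62.57
Denominator: 235 + 62.57 = 297.57
RR4 = 139 / 297.57 = 0.4671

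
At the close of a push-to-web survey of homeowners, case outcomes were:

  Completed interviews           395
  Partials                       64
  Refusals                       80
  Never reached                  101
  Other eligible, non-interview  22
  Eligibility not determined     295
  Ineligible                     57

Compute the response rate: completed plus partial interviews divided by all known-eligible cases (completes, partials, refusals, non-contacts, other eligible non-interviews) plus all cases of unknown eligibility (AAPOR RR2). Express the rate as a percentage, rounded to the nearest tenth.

Numerator → 395 + 64 = 459
Denom → 395 + 64 + 80 + 101 + 22 + 295 = 957
RR2 = 459 / 957 = 0.4796

48.0%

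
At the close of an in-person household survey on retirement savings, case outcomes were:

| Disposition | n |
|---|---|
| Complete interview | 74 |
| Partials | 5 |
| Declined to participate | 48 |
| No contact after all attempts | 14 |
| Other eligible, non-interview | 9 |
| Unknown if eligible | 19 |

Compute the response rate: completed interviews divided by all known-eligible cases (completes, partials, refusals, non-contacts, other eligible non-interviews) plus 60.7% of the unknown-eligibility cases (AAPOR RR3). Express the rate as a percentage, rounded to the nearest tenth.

Top: 74
Eligible (known): 74 + 5 + 48 + 14 + 9 = 150
e × U: 0.6070 × 19 = 11.53
Base: 150 + 11.53 = 161.53
RR3 = 74 / 161.53 = 0.4581

45.8%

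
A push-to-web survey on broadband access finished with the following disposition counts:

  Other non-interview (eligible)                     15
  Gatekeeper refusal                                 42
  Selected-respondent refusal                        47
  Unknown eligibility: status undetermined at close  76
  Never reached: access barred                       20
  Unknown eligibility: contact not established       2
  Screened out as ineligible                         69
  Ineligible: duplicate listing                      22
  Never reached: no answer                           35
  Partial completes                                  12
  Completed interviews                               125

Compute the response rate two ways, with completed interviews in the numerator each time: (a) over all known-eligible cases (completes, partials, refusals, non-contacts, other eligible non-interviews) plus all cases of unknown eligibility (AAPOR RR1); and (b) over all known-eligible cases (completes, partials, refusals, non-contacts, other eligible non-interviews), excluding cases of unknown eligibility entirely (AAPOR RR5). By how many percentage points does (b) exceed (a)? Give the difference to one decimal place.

8.8

Declined to participate = 42 + 47 = 89
Non-contacts = 35 + 20 = 55
Undetermined eligibility = 2 + 76 = 78
Not eligible = 69 + 22 = 91
Top = 125
Denominator = 125 + 12 + 89 + 55 + 15 + 78 = 374
RR1 = 125 / 374 = 0.3342
Denominator = 125 + 12 + 89 + 55 + 15 = 296
RR5 = 125 / 296 = 0.4223
Difference = 42.23 − 33.42 = 8.81 percentage points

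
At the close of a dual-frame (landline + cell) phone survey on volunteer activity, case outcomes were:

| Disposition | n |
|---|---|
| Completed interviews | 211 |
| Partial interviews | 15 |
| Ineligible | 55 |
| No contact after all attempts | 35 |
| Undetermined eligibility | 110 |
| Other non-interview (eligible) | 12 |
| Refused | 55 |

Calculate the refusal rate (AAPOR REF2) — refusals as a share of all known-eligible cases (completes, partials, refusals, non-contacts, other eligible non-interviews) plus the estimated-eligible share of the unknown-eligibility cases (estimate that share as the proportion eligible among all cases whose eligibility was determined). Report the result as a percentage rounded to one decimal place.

Numerator = 55
Known eligible = 211 + 15 + 55 + 35 + 12 = 328
e = 328 / (328 + 55) = 328 / 383 = 0.8564
Estimated eligible among unknowns = 0.8564 × 110 = 94.20
Denom = 328 + 94.20 = 422.20
REF2 = 55 / 422.20 = 0.1303

13.0%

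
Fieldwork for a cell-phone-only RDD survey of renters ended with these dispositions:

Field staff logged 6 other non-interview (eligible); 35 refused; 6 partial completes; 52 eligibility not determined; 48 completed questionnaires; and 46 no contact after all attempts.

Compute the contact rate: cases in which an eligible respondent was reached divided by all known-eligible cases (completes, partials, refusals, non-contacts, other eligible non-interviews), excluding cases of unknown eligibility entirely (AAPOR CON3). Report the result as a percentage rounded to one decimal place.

67.4%

Num → 48 + 6 + 35 + 6 = 95
Denominator → 48 + 6 + 35 + 46 + 6 = 141
CON3 = 95 / 141 = 0.6738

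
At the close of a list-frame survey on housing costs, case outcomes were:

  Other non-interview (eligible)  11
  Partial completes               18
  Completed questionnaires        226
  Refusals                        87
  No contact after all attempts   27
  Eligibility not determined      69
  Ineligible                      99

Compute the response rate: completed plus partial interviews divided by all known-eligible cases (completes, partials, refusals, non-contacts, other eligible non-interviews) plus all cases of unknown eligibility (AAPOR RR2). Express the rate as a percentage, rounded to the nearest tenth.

55.7%

Top = 226 + 18 = 244
Base = 226 + 18 + 87 + 27 + 11 + 69 = 438
RR2 = 244 / 438 = 0.5571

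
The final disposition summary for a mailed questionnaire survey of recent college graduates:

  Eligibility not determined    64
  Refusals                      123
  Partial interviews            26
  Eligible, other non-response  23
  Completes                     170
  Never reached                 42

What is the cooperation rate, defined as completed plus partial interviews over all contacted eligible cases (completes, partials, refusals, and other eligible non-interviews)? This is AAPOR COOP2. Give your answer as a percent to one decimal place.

Num = 170 + 26 = 196
Denominator = 170 + 26 + 123 + 23 = 342
COOP2 = 196 / 342 = 0.5731

57.3%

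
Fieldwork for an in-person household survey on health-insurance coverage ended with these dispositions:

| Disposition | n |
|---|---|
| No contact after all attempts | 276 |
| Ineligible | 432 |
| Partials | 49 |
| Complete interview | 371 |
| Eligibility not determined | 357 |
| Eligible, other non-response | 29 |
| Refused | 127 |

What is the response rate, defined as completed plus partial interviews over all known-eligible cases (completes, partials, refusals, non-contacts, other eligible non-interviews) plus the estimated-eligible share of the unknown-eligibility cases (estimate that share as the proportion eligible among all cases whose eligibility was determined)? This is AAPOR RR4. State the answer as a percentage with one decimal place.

Numerator → 371 + 49 = 420
Eligible (known) → 371 + 49 + 127 + 276 + 29 = 852
e = 852 / (852 + 432) = 852 / 1284 = 0.6636
e × U → 0.6636 × 357 = 236.91
Denom → 852 + 236.91 = 1088.91
RR4 = 420 / 1088.91 = 0.3857

38.6%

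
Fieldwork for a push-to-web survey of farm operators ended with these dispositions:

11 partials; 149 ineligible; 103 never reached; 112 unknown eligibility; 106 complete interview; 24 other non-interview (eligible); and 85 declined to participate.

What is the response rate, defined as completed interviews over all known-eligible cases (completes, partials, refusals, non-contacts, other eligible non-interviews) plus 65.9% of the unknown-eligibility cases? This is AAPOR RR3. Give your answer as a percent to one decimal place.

Num = 106
Eligible (known) = 106 + 11 + 85 + 103 + 24 = 329
e × U = 0.6590 × 112 = 73.81
Denominator = 329 + 73.81 = 402.81
RR3 = 106 / 402.81 = 0.2632

26.3%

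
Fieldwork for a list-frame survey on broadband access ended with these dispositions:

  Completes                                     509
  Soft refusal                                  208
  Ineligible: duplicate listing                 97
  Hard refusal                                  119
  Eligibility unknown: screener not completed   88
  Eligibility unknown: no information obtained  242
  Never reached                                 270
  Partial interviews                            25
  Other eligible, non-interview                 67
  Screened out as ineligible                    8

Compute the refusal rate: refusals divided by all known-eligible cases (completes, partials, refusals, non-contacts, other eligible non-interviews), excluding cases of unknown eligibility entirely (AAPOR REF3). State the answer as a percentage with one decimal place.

Refusal or break-off = 119 + 208 = 327
Undetermined eligibility = 88 + 242 = 330
Screened out, ineligible = 8 + 97 = 105
Num = 327
Base = 509 + 25 + 327 + 270 + 67 = 1198
REF3 = 327 / 1198 = 0.2730

27.3%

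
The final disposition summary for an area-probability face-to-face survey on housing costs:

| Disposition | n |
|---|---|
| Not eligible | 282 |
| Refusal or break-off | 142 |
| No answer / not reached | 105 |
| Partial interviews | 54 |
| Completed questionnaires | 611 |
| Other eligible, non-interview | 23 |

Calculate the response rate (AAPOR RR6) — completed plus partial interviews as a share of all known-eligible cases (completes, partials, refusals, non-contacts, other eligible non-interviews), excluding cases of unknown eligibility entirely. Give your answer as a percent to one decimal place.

71.1%

Top → 611 + 54 = 665
Denominator → 611 + 54 + 142 + 105 + 23 = 935
RR6 = 665 / 935 = 0.7112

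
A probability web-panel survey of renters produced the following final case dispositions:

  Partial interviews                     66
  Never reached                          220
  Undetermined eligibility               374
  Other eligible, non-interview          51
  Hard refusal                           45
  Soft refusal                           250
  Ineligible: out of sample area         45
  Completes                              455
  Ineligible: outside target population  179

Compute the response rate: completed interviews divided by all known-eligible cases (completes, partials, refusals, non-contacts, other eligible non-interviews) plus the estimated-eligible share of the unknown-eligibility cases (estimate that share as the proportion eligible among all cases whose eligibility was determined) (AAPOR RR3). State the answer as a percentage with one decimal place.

Refusal or break-off = 45 + 250 = 295
Screened out, ineligible = 179 + 45 = 224
Numerator → 455
Eligible (known) → 455 + 66 + 295 + 220 + 51 = 1087
e = 1087 / (1087 + 224) = 1087 / 1311 = 0.8291
Eligible share of unknowns → 0.8291 × 374 = 310.08
Denom → 1087 + 310.08 = 1397.08
RR3 = 455 / 1397.08 = 0.3257

32.6%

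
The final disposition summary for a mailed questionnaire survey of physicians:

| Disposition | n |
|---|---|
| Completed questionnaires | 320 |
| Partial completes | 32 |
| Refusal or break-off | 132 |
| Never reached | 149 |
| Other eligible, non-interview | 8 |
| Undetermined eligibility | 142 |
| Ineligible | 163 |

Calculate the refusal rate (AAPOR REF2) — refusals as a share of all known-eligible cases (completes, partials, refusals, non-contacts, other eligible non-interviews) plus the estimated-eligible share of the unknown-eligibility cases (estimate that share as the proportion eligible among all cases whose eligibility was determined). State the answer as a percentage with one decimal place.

Numerator → 132
Known eligible → 320 + 32 + 132 + 149 + 8 = 641
e = 641 / (641 + 163) = 641 / 804 = 0.7973
Estimated eligible among unknowns → 0.7973 × 142 = 113.22
Base → 641 + 113.22 = 754.22
REF2 = 132 / 754.22 = 0.1750

17.5%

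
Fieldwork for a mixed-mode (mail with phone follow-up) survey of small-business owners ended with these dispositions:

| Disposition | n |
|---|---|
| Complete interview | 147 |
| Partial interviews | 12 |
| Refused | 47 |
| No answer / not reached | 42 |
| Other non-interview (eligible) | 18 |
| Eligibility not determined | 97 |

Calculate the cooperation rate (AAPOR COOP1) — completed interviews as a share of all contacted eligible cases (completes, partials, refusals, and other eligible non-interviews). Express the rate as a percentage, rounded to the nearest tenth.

Top → 147
Denom → 147 + 12 + 47 + 18 = 224
COOP1 = 147 / 224 = 0.6562

65.6%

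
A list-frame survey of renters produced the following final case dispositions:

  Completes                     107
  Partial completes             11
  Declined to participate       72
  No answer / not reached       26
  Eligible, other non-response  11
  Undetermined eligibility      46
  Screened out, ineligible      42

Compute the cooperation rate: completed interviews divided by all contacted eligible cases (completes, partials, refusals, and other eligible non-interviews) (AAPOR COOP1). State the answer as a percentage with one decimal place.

53.2%

Numerator = 107
Denominator = 107 + 11 + 72 + 11 = 201
COOP1 = 107 / 201 = 0.5323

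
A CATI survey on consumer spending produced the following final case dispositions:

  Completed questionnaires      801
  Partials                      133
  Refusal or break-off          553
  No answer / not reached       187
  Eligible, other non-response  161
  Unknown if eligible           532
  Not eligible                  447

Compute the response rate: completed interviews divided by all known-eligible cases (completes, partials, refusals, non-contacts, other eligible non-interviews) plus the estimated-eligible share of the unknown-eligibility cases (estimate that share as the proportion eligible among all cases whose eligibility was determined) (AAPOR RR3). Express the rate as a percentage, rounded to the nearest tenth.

35.4%

Numerator = 801
Eligible (known) = 801 + 133 + 553 + 187 + 161 = 1835
e = 1835 / (1835 + 447) = 1835 / 2282 = 0.8041
Eligible share of unknowns = 0.8041 × 532 = 427.78
Denominator = 1835 + 427.78 = 2262.78
RR3 = 801 / 2262.78 = 0.3540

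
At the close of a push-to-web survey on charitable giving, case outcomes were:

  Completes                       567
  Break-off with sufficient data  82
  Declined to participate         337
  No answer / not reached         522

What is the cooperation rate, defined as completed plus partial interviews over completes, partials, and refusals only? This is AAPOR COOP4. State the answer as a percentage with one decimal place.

Top: 567 + 82 = 649
Denom: 567 + 82 + 337 = 986
COOP4 = 649 / 986 = 0.6582

65.8%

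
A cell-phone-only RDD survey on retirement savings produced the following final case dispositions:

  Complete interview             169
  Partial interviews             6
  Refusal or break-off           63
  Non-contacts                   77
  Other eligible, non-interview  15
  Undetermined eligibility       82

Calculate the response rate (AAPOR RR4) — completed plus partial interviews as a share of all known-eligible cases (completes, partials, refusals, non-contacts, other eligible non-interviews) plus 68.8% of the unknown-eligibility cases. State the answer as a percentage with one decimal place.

45.3%

Numerator → 169 + 6 = 175
Eligible (known) → 169 + 6 + 63 + 77 + 15 = 330
Eligible share of unknowns → 0.6880 × 82 = 56.42
Base → 330 + 56.42 = 386.42
RR4 = 175 / 386.42 = 0.4529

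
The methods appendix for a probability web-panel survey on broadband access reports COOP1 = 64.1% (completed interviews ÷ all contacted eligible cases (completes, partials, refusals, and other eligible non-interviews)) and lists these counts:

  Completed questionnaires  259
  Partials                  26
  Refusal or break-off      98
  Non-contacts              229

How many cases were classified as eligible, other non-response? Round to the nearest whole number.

21

COOP1 = 259 / D = 0.641
D = 259 / 0.641 = 404.1
Rest of base = 383
eligible, other non-response = 404.1 − 383 ≈ 21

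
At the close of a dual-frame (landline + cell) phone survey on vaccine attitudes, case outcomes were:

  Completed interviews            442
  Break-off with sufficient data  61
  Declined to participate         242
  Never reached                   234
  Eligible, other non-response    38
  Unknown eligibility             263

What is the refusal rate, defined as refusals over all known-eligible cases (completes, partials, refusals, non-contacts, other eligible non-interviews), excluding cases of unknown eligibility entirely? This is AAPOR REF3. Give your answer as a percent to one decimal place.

Num → 242
Base → 442 + 61 + 242 + 234 + 38 = 1017
REF3 = 242 / 1017 = 0.2380

23.8%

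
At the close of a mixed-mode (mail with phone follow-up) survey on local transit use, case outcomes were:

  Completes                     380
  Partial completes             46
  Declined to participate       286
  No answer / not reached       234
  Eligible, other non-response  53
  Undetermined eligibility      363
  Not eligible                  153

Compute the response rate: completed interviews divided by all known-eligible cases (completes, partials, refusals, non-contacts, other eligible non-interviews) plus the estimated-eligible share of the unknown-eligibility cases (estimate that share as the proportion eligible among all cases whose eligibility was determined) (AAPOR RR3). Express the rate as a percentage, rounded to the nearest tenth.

28.9%

Num = 380
Known eligible = 380 + 46 + 286 + 234 + 53 = 999
e = 999 / (999 + 153) = 999 / 1152 = 0.8672
Eligible share of unknowns = 0.8672 × 363 = 314.79
Denominator = 999 + 314.79 = 1313.79
RR3 = 380 / 1313.79 = 0.2892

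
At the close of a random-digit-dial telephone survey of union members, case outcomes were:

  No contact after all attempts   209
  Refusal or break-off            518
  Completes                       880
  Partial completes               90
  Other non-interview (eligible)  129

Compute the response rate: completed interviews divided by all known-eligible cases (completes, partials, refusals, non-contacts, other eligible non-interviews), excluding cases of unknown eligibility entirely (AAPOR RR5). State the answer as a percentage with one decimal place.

48.2%

Num: 880
Denominator: 880 + 90 + 518 + 209 + 129 = 1826
RR5 = 880 / 1826 = 0.4819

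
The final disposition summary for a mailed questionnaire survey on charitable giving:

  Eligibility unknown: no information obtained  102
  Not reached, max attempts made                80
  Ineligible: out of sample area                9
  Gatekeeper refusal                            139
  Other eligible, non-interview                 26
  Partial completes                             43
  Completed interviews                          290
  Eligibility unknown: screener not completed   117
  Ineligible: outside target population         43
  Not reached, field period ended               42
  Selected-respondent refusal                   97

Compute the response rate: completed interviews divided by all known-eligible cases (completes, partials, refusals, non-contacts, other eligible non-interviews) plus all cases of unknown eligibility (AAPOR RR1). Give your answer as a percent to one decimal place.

31.0%

Refused = 139 + 97 = 236
No contact after all attempts = 42 + 80 = 122
Unknown if eligible = 117 + 102 = 219
Not eligible = 43 + 9 = 52
Numerator: 290
Denominator: 290 + 43 + 236 + 122 + 26 + 219 = 936
RR1 = 290 / 936 = 0.3098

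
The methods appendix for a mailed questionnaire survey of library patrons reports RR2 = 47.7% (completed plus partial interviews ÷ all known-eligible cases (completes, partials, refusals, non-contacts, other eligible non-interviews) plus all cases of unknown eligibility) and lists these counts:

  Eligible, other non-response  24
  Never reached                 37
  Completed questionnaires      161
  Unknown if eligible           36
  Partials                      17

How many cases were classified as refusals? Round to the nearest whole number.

Numerator → 161 + 17 = 178
RR2 = 178 / D = 0.477
D = 178 / 0.477 = 373.2
Remaining denominator categories sum to 275
refusals = 373.2 − 275 ≈ 98

98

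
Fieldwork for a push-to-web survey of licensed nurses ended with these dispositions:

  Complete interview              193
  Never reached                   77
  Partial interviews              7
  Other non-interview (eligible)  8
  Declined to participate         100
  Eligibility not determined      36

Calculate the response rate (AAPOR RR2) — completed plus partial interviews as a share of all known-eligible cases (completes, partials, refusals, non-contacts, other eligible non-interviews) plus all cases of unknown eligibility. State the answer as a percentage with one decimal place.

47.5%

Num: 193 + 7 = 200
Denominator: 193 + 7 + 100 + 77 + 8 + 36 = 421
RR2 = 200 / 421 = 0.4751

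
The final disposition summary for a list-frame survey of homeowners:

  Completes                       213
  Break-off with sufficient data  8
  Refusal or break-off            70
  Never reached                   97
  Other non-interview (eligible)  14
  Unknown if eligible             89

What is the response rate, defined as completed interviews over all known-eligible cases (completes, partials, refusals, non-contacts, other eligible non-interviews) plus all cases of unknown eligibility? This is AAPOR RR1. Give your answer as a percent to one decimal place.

Numerator: 213
Denom: 213 + 8 + 70 + 97 + 14 + 89 = 491
RR1 = 213 / 491 = 0.4338

43.4%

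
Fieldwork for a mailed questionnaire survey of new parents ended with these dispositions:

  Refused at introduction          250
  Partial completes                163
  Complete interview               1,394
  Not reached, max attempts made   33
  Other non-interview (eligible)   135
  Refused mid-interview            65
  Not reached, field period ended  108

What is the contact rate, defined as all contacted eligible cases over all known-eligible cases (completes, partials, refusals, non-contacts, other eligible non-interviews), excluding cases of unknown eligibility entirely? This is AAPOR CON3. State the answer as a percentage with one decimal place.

Refused = 250 + 65 = 315
No contact after all attempts = 108 + 33 = 141
Top = 1394 + 163 + 315 + 135 = 2007
Denominator = 1394 + 163 + 315 + 141 + 135 = 2148
CON3 = 2007 / 2148 = 0.9344

93.4%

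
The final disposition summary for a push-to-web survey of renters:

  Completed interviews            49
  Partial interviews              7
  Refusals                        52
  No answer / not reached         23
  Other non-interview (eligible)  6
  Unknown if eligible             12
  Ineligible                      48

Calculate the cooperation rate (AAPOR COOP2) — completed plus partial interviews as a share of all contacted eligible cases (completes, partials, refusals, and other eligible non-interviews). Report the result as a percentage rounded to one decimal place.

Top = 49 + 7 = 56
Denominator = 49 + 7 + 52 + 6 = 114
COOP2 = 56 / 114 = 0.4912

49.1%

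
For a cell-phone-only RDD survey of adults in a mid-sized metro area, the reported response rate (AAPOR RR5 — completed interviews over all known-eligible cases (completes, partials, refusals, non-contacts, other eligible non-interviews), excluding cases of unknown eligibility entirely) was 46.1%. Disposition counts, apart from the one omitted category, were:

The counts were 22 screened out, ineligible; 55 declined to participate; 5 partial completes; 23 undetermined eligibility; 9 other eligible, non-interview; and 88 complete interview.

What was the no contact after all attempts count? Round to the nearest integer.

RR5 = 88 / D = 0.461
D = 88 / 0.461 = 190.9
Rest of base = 157
no contact after all attempts = 190.9 − 157 ≈ 34

34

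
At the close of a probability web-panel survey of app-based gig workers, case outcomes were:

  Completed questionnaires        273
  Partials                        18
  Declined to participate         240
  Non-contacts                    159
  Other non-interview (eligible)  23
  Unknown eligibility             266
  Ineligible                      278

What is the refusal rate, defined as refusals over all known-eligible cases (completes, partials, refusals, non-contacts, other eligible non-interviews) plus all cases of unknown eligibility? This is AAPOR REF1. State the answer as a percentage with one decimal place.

24.5%

Top: 240
Base: 273 + 18 + 240 + 159 + 23 + 266 = 979
REF1 = 240 / 979 = 0.2451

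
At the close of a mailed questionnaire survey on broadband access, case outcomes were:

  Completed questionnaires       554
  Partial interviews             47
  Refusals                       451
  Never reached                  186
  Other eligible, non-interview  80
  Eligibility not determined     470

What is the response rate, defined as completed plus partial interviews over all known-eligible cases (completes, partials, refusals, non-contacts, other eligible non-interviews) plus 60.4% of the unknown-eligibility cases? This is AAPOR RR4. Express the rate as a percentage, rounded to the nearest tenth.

Num: 554 + 47 = 601
Known eligible: 554 + 47 + 451 + 186 + 80 = 1318
Estimated eligible among unknowns: 0.6040 × 470 = 283.88
Denom: 1318 + 283.88 = 1601.88
RR4 = 601 / 1601.88 = 0.3752

37.5%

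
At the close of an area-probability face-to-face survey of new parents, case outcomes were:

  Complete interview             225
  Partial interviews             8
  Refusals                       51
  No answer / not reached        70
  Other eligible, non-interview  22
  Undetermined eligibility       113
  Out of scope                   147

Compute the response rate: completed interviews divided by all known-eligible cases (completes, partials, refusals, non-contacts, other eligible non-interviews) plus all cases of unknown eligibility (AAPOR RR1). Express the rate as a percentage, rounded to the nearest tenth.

Top: 225
Denom: 225 + 8 + 51 + 70 + 22 + 113 = 489
RR1 = 225 / 489 = 0.4601

46.0%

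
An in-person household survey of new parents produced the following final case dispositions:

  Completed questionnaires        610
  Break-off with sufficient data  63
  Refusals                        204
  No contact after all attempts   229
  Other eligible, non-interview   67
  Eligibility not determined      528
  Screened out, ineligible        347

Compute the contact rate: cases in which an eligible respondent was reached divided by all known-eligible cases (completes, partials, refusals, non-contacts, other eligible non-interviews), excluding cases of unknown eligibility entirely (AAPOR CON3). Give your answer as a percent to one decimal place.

Top: 610 + 63 + 204 + 67 = 944
Base: 610 + 63 + 204 + 229 + 67 = 1173
CON3 = 944 / 1173 = 0.8048

80.5%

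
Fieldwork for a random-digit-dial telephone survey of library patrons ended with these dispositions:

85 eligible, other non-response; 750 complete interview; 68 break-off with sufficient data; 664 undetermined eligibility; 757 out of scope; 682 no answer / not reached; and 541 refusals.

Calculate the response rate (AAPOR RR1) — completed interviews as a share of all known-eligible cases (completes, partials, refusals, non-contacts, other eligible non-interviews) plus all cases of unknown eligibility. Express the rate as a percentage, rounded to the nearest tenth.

26.9%

Num = 750
Base = 750 + 68 + 541 + 682 + 85 + 664 = 2790
RR1 = 750 / 2790 = 0.2688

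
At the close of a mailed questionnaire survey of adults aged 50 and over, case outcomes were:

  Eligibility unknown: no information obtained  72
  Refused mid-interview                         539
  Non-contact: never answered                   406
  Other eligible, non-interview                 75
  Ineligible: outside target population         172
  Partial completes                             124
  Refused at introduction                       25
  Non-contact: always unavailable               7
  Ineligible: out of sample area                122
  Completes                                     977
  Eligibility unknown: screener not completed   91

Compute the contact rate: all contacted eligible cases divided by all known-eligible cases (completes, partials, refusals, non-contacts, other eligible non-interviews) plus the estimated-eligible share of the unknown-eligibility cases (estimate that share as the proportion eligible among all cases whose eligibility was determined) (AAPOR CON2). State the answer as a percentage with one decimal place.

Refusals = 25 + 539 = 564
No answer / not reached = 406 + 7 = 413
Eligibility not determined = 91 + 72 = 163
Ineligible = 172 + 122 = 294
Top = 977 + 124 + 564 + 75 = 1740
Eligible (known) = 977 + 124 + 564 + 413 + 75 = 2153
e = 2153 / (2153 + 294) = 2153 / 2447 = 0.8799
e × U = 0.8799 × 163 = 143.42
Base = 2153 + 143.42 = 2296.42
CON2 = 1740 / 2296.42 = 0.7577

75.8%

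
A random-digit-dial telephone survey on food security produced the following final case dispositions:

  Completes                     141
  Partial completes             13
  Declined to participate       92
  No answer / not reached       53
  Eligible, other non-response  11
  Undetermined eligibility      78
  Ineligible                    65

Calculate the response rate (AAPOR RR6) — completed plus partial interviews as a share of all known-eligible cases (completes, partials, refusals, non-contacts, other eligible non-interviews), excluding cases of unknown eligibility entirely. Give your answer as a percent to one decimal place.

49.7%

Num = 141 + 13 = 154
Denominator = 141 + 13 + 92 + 53 + 11 = 310
RR6 = 154 / 310 = 0.4968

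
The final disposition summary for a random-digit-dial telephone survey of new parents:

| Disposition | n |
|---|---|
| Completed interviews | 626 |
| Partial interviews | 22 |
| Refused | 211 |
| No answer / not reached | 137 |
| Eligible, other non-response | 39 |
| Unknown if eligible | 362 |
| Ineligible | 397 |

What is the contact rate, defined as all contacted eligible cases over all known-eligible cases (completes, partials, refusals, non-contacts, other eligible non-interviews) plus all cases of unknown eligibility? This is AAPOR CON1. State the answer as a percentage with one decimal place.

64.3%

Num: 626 + 22 + 211 + 39 = 898
Denom: 626 + 22 + 211 + 137 + 39 + 362 = 1397
CON1 = 898 / 1397 = 0.6428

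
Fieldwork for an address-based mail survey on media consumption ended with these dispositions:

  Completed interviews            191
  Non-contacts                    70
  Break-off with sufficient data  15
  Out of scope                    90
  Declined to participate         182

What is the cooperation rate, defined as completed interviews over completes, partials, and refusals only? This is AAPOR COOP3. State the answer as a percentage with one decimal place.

49.2%

Top → 191
Base → 191 + 15 + 182 = 388
COOP3 = 191 / 388 = 0.4923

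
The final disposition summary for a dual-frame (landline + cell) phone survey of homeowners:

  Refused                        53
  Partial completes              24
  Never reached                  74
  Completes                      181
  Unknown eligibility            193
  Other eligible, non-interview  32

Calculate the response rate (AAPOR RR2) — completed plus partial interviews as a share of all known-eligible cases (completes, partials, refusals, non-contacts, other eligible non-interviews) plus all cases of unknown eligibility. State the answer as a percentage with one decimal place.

36.8%

Numerator → 181 + 24 = 205
Denom → 181 + 24 + 53 + 74 + 32 + 193 = 557
RR2 = 205 / 557 = 0.3680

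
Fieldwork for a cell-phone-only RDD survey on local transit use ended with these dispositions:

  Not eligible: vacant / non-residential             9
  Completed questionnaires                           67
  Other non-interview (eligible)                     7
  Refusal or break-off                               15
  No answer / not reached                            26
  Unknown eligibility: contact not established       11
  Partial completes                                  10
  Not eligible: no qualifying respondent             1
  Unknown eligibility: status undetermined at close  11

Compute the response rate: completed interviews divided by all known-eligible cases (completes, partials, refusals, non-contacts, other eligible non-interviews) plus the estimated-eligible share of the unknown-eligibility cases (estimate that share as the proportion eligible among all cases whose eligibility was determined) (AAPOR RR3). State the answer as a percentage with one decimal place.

46.1%

Undetermined eligibility = 11 + 11 = 22
Not eligible = 1 + 9 = 10
Num = 67
Eligible (known) = 67 + 10 + 15 + 26 + 7 = 125
e = 125 / (125 + 10) = 125 / 135 = 0.9259
Estimated eligible among unknowns = 0.9259 × 22 = 20.37
Denom = 125 + 20.37 = 145.37
RR3 = 67 / 145.37 = 0.4609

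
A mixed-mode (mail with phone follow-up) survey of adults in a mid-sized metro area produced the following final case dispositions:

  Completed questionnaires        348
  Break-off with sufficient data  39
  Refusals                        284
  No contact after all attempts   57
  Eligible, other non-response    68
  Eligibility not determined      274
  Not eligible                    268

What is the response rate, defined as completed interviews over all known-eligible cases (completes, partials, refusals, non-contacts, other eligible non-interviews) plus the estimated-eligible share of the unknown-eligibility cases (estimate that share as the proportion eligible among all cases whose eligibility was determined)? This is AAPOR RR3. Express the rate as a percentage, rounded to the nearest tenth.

Numerator: 348
Eligible (known): 348 + 39 + 284 + 57 + 68 = 796
e = 796 / (796 + 268) = 796 / 1064 = 0.7481
Estimated eligible among unknowns: 0.7481 × 274 = 204.98
Base: 796 + 204.98 = 1000.98
RR3 = 348 / 1000.98 = 0.3477

34.8%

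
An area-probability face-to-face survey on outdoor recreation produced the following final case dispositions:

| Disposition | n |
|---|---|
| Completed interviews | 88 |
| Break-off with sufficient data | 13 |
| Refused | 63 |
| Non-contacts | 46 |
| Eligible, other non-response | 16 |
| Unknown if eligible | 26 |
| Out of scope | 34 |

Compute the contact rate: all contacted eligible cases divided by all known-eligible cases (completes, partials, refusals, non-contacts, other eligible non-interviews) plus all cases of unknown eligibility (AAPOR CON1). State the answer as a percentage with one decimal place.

71.4%

Top = 88 + 13 + 63 + 16 = 180
Base = 88 + 13 + 63 + 46 + 16 + 26 = 252
CON1 = 180 / 252 = 0.7143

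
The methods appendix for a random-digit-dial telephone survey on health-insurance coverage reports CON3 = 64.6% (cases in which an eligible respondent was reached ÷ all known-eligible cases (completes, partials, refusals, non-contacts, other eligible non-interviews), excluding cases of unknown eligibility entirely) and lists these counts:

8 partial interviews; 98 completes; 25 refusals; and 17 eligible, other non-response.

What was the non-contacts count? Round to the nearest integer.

81

Top = 98 + 8 + 25 + 17 = 148
CON3 = 148 / D = 0.646
D = 148 / 0.646 = 229.1
Other denominator terms total 148
non-contacts = 229.1 − 148 ≈ 81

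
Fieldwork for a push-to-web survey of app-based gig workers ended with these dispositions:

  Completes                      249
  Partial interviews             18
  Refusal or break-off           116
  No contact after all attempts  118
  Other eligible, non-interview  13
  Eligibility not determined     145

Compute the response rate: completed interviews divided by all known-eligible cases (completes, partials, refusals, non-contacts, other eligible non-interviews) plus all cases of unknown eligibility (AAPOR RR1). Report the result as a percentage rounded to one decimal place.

37.8%

Top → 249
Denom → 249 + 18 + 116 + 118 + 13 + 145 = 659
RR1 = 249 / 659 = 0.3778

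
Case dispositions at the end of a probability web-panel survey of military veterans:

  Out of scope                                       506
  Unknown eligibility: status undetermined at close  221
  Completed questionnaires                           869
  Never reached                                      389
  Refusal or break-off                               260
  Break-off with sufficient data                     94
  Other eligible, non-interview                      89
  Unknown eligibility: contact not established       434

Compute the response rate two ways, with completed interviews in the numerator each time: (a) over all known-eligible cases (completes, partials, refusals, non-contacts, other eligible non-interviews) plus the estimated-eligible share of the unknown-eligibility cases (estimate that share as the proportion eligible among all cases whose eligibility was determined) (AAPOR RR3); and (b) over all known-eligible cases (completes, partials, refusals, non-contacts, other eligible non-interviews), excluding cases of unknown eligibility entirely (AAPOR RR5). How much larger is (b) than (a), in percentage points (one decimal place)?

11.7

Undetermined eligibility = 434 + 221 = 655
Top → 869
Known eligible → 869 + 94 + 260 + 389 + 89 = 1701
e = 1701 / (1701 + 506) = 1701 / 2207 = 0.7707
Eligible share of unknowns → 0.7707 × 655 = 504.81
Base → 1701 + 504.81 = 2205.81
RR3 = 869 / 2205.81 = 0.3940
Base → 869 + 94 + 260 + 389 + 89 = 1701
RR5 = 869 / 1701 = 0.5109
Difference = 51.09 − 39.40 = 11.69 percentage points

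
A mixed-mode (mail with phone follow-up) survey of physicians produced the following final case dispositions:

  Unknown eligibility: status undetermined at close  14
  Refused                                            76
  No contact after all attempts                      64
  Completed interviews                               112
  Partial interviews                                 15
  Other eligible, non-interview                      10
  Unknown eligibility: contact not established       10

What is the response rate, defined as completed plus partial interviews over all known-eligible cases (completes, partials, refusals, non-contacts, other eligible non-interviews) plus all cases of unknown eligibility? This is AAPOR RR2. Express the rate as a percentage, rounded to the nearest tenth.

42.2%

Eligibility not determined = 10 + 14 = 24
Num → 112 + 15 = 127
Denom → 112 + 15 + 76 + 64 + 10 + 24 = 301
RR2 = 127 / 301 = 0.4219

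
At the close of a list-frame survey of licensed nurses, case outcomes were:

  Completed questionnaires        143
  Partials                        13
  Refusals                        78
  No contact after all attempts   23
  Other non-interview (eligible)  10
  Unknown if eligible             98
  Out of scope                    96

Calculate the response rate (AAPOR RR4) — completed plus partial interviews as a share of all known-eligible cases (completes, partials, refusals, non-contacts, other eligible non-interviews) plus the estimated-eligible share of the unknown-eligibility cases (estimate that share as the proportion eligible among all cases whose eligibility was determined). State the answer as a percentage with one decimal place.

46.0%

Num → 143 + 13 = 156
Determined eligible → 143 + 13 + 78 + 23 + 10 = 267
e = 267 / (267 + 96) = 267 / 363 = 0.7355
Estimated eligible among unknowns → 0.7355 × 98 = 72.08
Denominator → 267 + 72.08 = 339.08
RR4 = 156 / 339.08 = 0.4601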